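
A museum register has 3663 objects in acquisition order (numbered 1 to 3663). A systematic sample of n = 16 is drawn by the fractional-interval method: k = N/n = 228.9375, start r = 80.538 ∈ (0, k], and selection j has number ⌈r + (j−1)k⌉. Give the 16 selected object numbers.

j=1: r + 0k = 80.538 → ⌈·⌉ = 81
j=2: r + 1k = 309.4755 → ⌈·⌉ = 310
j=3: r + 2k = 538.413 → ⌈·⌉ = 539
j=4: r + 3k = 767.3505 → ⌈·⌉ = 768
j=5: r + 4k = 996.288 → ⌈·⌉ = 997
j=6: r + 5k = 1225.2255 → ⌈·⌉ = 1226
j=7: r + 6k = 1454.163 → ⌈·⌉ = 1455
j=8: r + 7k = 1683.1005 → ⌈·⌉ = 1684
j=9: r + 8k = 1912.038 → ⌈·⌉ = 1913
j=10: r + 9k = 2140.9755 → ⌈·⌉ = 2141
j=11: r + 10k = 2369.913 → ⌈·⌉ = 2370
j=12: r + 11k = 2598.8505 → ⌈·⌉ = 2599
j=13: r + 12k = 2827.788 → ⌈·⌉ = 2828
j=14: r + 13k = 3056.7255 → ⌈·⌉ = 3057
j=15: r + 14k = 3285.663 → ⌈·⌉ = 3286
j=16: r + 15k = 3514.6005 → ⌈·⌉ = 3515

81, 310, 539, 768, 997, 1226, 1455, 1684, 1913, 2141, 2370, 2599, 2828, 3057, 3286, 3515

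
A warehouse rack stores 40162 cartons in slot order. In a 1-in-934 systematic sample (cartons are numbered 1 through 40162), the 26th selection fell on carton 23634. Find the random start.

k = 934
r = 23634 − (26−1)×934 = 23634 − 23350 = 284

284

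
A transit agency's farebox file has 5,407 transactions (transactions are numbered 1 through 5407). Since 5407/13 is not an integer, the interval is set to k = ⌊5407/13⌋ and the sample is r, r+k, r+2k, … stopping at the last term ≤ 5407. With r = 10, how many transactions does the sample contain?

14

k = ⌊5407/13⌋ = 415
Achieved size = ⌊(5407 − 10)/415⌋ + 1 = ⌊5397/415⌋ + 1 = 13 + 1 = 14
(last selection: 10 + 13×415 = 5405 ≤ 5407; next would be 5820 > 5407)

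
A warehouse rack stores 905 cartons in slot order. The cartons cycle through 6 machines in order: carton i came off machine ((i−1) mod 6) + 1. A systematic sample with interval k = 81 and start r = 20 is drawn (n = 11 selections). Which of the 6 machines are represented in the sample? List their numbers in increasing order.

2, 5

Consecutive selections differ by k = 81, so their machine numbers differ by 81 mod 6 = 3.
gcd(81, 6) = 3, so the sample visits 6/3 = 2 distinct residues mod 6.
Start 20 is machine 2; the machines hit are 2, 5.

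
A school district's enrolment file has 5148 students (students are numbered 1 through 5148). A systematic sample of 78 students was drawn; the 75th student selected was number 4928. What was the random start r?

k = 5148/78 = 66
r = 4928 − (75−1)×66 = 4928 − 4884 = 44

44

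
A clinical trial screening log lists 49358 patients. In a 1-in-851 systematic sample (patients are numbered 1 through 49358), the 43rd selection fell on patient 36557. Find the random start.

815

k = 851
r = 36557 − (43−1)×851 = 36557 − 35742 = 815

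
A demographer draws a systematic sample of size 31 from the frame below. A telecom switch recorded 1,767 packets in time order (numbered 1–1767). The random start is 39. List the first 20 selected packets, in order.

k = N/n = 1767/31 = 57
packet 1: 39
packet 2: 39 + 57 = 96
packet 3: 96 + 57 = 153
packet 4: 153 + 57 = 210
packet 5: 210 + 57 = 267
packet 6: 267 + 57 = 324
packet 7: 324 + 57 = 381
packet 8: 381 + 57 = 438
packet 9: 438 + 57 = 495
packet 10: 495 + 57 = 552
packet 11: 552 + 57 = 609
packet 12: 609 + 57 = 666
packet 13: 666 + 57 = 723
packet 14: 723 + 57 = 780
packet 15: 780 + 57 = 837
packet 16: 837 + 57 = 894
packet 17: 894 + 57 = 951
packet 18: 951 + 57 = 1008
packet 19: 1008 + 57 = 1065
packet 20: 1065 + 57 = 1122

39, 96, 153, 210, 267, 324, 381, 438, 495, 552, 609, 666, 723, 780, 837, 894, 951, 1008, 1065, 1122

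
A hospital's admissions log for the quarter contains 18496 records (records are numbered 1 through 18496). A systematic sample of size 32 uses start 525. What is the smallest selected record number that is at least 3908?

3993

k = 18496/32 = 578
Steps past start: ⌈(3908 − 525)/578⌉ = ⌈3383/578⌉ = 6
Selected record: 525 + 6×578 = 3993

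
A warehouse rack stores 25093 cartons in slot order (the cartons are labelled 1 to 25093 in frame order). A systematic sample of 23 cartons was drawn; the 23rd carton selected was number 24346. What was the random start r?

344

k = 25093/23 = 1091
r = 24346 − (23−1)×1091 = 24346 − 24002 = 344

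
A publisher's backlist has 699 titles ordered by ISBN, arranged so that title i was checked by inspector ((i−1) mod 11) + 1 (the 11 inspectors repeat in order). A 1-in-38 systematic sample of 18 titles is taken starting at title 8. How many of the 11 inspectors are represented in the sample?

11

Consecutive selections differ by k = 38, so their inspector numbers differ by 38 mod 11 = 5.
gcd(38, 11) = 1, so the sample visits 11/1 = 11 distinct residues mod 11.
Start 8 is inspector 8; the inspectors hit are 1, 2, 3, 4, 5, 6, 7, 8, 9, 10, 11.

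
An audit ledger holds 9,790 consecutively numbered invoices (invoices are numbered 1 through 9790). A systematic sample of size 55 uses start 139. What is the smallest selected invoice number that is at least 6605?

6725

k = 9790/55 = 178
Steps past start: ⌈(6605 − 139)/178⌉ = ⌈6466/178⌉ = 37
Selected invoice: 139 + 37×178 = 6725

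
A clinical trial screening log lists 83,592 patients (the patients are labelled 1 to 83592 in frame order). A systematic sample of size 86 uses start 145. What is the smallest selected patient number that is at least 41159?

k = 83592/86 = 972
Steps past start: ⌈(41159 − 145)/972⌉ = ⌈41014/972⌉ = 43
Selected patient: 145 + 43×972 = 41941

41941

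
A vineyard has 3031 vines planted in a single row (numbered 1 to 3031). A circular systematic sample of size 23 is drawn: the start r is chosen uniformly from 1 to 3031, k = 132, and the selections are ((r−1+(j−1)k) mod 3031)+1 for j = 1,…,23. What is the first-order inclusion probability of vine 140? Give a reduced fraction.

23/3031

For each position j, as r ranges over 1…3031 the j-th selection hits every vine exactly once, so vine 140 is selected for exactly 23 of the 3031 starts.
Inclusion probability = 23/3031.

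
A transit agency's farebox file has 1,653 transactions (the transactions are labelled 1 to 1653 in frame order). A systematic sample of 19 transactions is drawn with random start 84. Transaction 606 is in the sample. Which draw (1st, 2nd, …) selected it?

7

k = 1653/19 = 87
position = (606 − 84)/87 + 1 = 522/87 + 1 = 6 + 1 = 7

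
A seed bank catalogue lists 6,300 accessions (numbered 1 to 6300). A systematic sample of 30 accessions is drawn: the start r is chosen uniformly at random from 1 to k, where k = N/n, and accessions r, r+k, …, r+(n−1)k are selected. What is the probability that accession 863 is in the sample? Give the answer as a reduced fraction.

k = 6300/30 = 210.
Accession 863 is selected iff r ≡ 863 (mod 210); exactly one such r in {1,…,210}.
Inclusion probability = 1/210.

1/210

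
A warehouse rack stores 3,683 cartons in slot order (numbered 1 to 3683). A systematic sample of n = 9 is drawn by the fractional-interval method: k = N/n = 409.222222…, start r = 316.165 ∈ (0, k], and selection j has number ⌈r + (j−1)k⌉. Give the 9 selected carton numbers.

317, 726, 1135, 1544, 1954, 2363, 2772, 3181, 3590

j=1: r + 0k = 316.165 → ⌈·⌉ = 317
j=2: r + 1k = 725.387222… → ⌈·⌉ = 726
j=3: r + 2k = 1134.609444… → ⌈·⌉ = 1135
j=4: r + 3k = 1543.831666… → ⌈·⌉ = 1544
j=5: r + 4k = 1953.053888… → ⌈·⌉ = 1954
j=6: r + 5k = 2362.276111… → ⌈·⌉ = 2363
j=7: r + 6k = 2771.498333… → ⌈·⌉ = 2772
j=8: r + 7k = 3180.720555… → ⌈·⌉ = 3181
j=9: r + 8k = 3589.942777… → ⌈·⌉ = 3590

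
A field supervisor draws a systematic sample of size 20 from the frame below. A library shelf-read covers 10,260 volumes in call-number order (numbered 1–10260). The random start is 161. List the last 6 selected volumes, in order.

7343, 7856, 8369, 8882, 9395, 9908

k = N/n = 10260/20 = 513
15th selection = 161 + 14×513 = 7343
16th: 7343 + 513 = 7856
17th: 7856 + 513 = 8369
18th: 8369 + 513 = 8882
19th: 8882 + 513 = 9395
20th: 9395 + 513 = 9908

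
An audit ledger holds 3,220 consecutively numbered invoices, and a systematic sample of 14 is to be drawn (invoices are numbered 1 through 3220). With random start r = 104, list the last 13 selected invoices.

334, 564, 794, 1024, 1254, 1484, 1714, 1944, 2174, 2404, 2634, 2864, 3094

k = N/n = 3220/14 = 230
2nd selection = 104 + 1×230 = 334
3rd: 334 + 230 = 564
4th: 564 + 230 = 794
5th: 794 + 230 = 1024
6th: 1024 + 230 = 1254
7th: 1254 + 230 = 1484
8th: 1484 + 230 = 1714
9th: 1714 + 230 = 1944
10th: 1944 + 230 = 2174
11th: 2174 + 230 = 2404
12th: 2404 + 230 = 2634
13th: 2634 + 230 = 2864
14th: 2864 + 230 = 3094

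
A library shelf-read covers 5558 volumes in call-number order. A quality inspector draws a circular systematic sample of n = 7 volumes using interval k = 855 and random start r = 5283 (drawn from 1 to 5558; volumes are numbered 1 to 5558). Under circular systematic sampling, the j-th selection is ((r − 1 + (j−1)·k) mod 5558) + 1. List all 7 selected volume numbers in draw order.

5283, 580, 1435, 2290, 3145, 4000, 4855

Selection 1: 5283
Selection 2: 5283 + 855 = 6138 → 6138 − 5558 = 580
Selection 3: 580 + 855 = 1435
Selection 4: 1435 + 855 = 2290
Selection 5: 2290 + 855 = 3145
Selection 6: 3145 + 855 = 4000
Selection 7: 4000 + 855 = 4855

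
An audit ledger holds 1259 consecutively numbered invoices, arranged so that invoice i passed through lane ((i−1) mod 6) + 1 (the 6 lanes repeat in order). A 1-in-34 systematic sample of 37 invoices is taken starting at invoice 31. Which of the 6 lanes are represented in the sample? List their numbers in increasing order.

Consecutive selections differ by k = 34, so their lane numbers differ by 34 mod 6 = 4.
gcd(34, 6) = 2, so the sample visits 6/2 = 3 distinct residues mod 6.
Start 31 is lane 1; the lanes hit are 1, 3, 5.

1, 3, 5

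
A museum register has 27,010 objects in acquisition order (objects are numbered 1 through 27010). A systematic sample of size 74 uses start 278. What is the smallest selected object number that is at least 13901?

k = 27010/74 = 365
Steps past start: ⌈(13901 − 278)/365⌉ = ⌈13623/365⌉ = 38
Selected object: 278 + 38×365 = 14148

14148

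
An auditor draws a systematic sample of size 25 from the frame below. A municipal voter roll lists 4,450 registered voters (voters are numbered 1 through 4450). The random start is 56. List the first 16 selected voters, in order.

56, 234, 412, 590, 768, 946, 1124, 1302, 1480, 1658, 1836, 2014, 2192, 2370, 2548, 2726

k = N/n = 4450/25 = 178
voter 1: 56
voter 2: 56 + 178 = 234
voter 3: 234 + 178 = 412
voter 4: 412 + 178 = 590
voter 5: 590 + 178 = 768
voter 6: 768 + 178 = 946
voter 7: 946 + 178 = 1124
voter 8: 1124 + 178 = 1302
voter 9: 1302 + 178 = 1480
voter 10: 1480 + 178 = 1658
voter 11: 1658 + 178 = 1836
voter 12: 1836 + 178 = 2014
voter 13: 2014 + 178 = 2192
voter 14: 2192 + 178 = 2370
voter 15: 2370 + 178 = 2548
voter 16: 2548 + 178 = 2726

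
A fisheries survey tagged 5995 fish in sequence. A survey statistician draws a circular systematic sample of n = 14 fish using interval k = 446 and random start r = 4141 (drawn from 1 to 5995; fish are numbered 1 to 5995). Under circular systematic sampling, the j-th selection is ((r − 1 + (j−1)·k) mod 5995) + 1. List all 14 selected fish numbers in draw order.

4141, 4587, 5033, 5479, 5925, 376, 822, 1268, 1714, 2160, 2606, 3052, 3498, 3944

Selection 1: 4141
Selection 2: 4141 + 446 = 4587
Selection 3: 4587 + 446 = 5033
Selection 4: 5033 + 446 = 5479
Selection 5: 5479 + 446 = 5925
Selection 6: 5925 + 446 = 6371 → 6371 − 5995 = 376
Selection 7: 376 + 446 = 822
Selection 8: 822 + 446 = 1268
Selection 9: 1268 + 446 = 1714
Selection 10: 1714 + 446 = 2160
Selection 11: 2160 + 446 = 2606
Selection 12: 2606 + 446 = 3052
Selection 13: 3052 + 446 = 3498
Selection 14: 3498 + 446 = 3944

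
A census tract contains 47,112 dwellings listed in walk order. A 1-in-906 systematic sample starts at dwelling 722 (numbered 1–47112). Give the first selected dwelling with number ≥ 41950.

k = 906
Steps past start: ⌈(41950 − 722)/906⌉ = ⌈41228/906⌉ = 46
Selected dwelling: 722 + 46×906 = 42398

42398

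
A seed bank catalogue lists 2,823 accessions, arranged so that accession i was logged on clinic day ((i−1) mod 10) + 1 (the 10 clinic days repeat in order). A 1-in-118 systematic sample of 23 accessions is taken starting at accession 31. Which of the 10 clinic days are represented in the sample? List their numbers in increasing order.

1, 3, 5, 7, 9

Consecutive selections differ by k = 118, so their clinic day numbers differ by 118 mod 10 = 8.
gcd(118, 10) = 2, so the sample visits 10/2 = 5 distinct residues mod 10.
Start 31 is clinic day 1; the clinic days hit are 1, 3, 5, 7, 9.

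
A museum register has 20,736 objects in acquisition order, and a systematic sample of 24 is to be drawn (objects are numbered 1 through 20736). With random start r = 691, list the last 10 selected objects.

12787, 13651, 14515, 15379, 16243, 17107, 17971, 18835, 19699, 20563

k = N/n = 20736/24 = 864
15th selection = 691 + 14×864 = 12787
16th: 12787 + 864 = 13651
17th: 13651 + 864 = 14515
18th: 14515 + 864 = 15379
19th: 15379 + 864 = 16243
20th: 16243 + 864 = 17107
21st: 17107 + 864 = 17971
22nd: 17971 + 864 = 18835
23rd: 18835 + 864 = 19699
24th: 19699 + 864 = 20563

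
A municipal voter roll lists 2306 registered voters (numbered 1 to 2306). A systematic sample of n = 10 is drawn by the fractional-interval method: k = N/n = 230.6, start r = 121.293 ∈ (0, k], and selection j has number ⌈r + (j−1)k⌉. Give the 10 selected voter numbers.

j=1: r + 0k = 121.293 → ⌈·⌉ = 122
j=2: r + 1k = 351.893 → ⌈·⌉ = 352
j=3: r + 2k = 582.493 → ⌈·⌉ = 583
j=4: r + 3k = 813.093 → ⌈·⌉ = 814
j=5: r + 4k = 1043.693 → ⌈·⌉ = 1044
j=6: r + 5k = 1274.293 → ⌈·⌉ = 1275
j=7: r + 6k = 1504.893 → ⌈·⌉ = 1505
j=8: r + 7k = 1735.493 → ⌈·⌉ = 1736
j=9: r + 8k = 1966.093 → ⌈·⌉ = 1967
j=10: r + 9k = 2196.693 → ⌈·⌉ = 2197

122, 352, 583, 814, 1044, 1275, 1505, 1736, 1967, 2197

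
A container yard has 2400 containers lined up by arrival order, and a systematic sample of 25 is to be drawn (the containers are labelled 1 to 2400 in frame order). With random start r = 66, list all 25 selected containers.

k = N/n = 2400/25 = 96
container 1: 66
container 2: 66 + 96 = 162
container 3: 162 + 96 = 258
container 4: 258 + 96 = 354
container 5: 354 + 96 = 450
container 6: 450 + 96 = 546
container 7: 546 + 96 = 642
container 8: 642 + 96 = 738
container 9: 738 + 96 = 834
container 10: 834 + 96 = 930
container 11: 930 + 96 = 1026
container 12: 1026 + 96 = 1122
container 13: 1122 + 96 = 1218
container 14: 1218 + 96 = 1314
container 15: 1314 + 96 = 1410
container 16: 1410 + 96 = 1506
container 17: 1506 + 96 = 1602
container 18: 1602 + 96 = 1698
container 19: 1698 + 96 = 1794
container 20: 1794 + 96 = 1890
container 21: 1890 + 96 = 1986
container 22: 1986 + 96 = 2082
container 23: 2082 + 96 = 2178
container 24: 2178 + 96 = 2274
container 25: 2274 + 96 = 2370

66, 162, 258, 354, 450, 546, 642, 738, 834, 930, 1026, 1122, 1218, 1314, 1410, 1506, 1602, 1698, 1794, 1890, 1986, 2082, 2178, 2274, 2370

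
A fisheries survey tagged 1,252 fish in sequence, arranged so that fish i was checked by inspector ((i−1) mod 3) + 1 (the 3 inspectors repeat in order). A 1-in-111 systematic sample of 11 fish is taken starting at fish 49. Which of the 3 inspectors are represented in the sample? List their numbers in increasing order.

1

Consecutive selections differ by k = 111, so their inspector numbers differ by 111 mod 3 = 0.
gcd(111, 3) = 3, so the sample visits 3/3 = 1 distinct residues mod 3.
Start 49 is inspector 1; the inspectors hit are 1.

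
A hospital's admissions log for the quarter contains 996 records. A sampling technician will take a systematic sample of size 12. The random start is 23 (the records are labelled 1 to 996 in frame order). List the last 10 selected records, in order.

k = N/n = 996/12 = 83
3rd selection = 23 + 2×83 = 189
4th: 189 + 83 = 272
5th: 272 + 83 = 355
6th: 355 + 83 = 438
7th: 438 + 83 = 521
8th: 521 + 83 = 604
9th: 604 + 83 = 687
10th: 687 + 83 = 770
11th: 770 + 83 = 853
12th: 853 + 83 = 936

189, 272, 355, 438, 521, 604, 687, 770, 853, 936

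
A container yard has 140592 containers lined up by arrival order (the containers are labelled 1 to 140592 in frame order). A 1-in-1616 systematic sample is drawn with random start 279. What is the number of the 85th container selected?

136023

k = 1616
85th selection = r + (85−1)·k = 279 + 84×1616 = 279 + 135744 = 136023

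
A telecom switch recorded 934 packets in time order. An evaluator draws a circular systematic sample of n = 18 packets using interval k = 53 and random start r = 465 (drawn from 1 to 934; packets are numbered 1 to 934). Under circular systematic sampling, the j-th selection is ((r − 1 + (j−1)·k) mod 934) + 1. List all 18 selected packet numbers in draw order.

Selection 1: 465
Selection 2: 465 + 53 = 518
Selection 3: 518 + 53 = 571
Selection 4: 571 + 53 = 624
Selection 5: 624 + 53 = 677
Selection 6: 677 + 53 = 730
Selection 7: 730 + 53 = 783
Selection 8: 783 + 53 = 836
Selection 9: 836 + 53 = 889
Selection 10: 889 + 53 = 942 → 942 − 934 = 8
Selection 11: 8 + 53 = 61
Selection 12: 61 + 53 = 114
Selection 13: 114 + 53 = 167
Selection 14: 167 + 53 = 220
Selection 15: 220 + 53 = 273
Selection 16: 273 + 53 = 326
Selection 17: 326 + 53 = 379
Selection 18: 379 + 53 = 432

465, 518, 571, 624, 677, 730, 783, 836, 889, 8, 61, 114, 167, 220, 273, 326, 379, 432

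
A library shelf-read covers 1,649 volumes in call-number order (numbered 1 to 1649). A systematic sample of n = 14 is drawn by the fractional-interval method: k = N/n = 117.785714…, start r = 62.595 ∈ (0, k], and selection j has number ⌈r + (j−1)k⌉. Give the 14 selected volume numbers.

63, 181, 299, 416, 534, 652, 770, 888, 1005, 1123, 1241, 1359, 1477, 1594

j=1: r + 0k = 62.595 → ⌈·⌉ = 63
j=2: r + 1k = 180.380714… → ⌈·⌉ = 181
j=3: r + 2k = 298.166428… → ⌈·⌉ = 299
j=4: r + 3k = 415.952142… → ⌈·⌉ = 416
j=5: r + 4k = 533.737857… → ⌈·⌉ = 534
j=6: r + 5k = 651.523571… → ⌈·⌉ = 652
j=7: r + 6k = 769.309285… → ⌈·⌉ = 770
j=8: r + 7k = 887.095 → ⌈·⌉ = 888
j=9: r + 8k = 1004.880714… → ⌈·⌉ = 1005
j=10: r + 9k = 1122.666428… → ⌈·⌉ = 1123
j=11: r + 10k = 1240.452142… → ⌈·⌉ = 1241
j=12: r + 11k = 1358.237857… → ⌈·⌉ = 1359
j=13: r + 12k = 1476.023571… → ⌈·⌉ = 1477
j=14: r + 13k = 1593.809285… → ⌈·⌉ = 1594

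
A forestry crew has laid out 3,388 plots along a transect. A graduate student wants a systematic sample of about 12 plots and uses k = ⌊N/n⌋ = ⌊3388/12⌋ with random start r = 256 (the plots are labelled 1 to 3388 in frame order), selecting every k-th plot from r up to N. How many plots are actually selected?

12

k = ⌊3388/12⌋ = 282
Achieved size = ⌊(3388 − 256)/282⌋ + 1 = ⌊3132/282⌋ + 1 = 11 + 1 = 12
(last selection: 256 + 11×282 = 3358 ≤ 3388; next would be 3640 > 3388)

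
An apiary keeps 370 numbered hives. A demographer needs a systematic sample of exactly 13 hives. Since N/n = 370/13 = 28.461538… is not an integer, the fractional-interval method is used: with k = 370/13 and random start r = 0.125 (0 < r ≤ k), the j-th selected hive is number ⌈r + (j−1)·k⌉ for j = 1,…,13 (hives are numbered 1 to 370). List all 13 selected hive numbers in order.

1, 29, 58, 86, 114, 143, 171, 200, 228, 257, 285, 314, 342

j=1: r + 0k = 0.125 → ⌈·⌉ = 1
j=2: r + 1k = 28.586538… → ⌈·⌉ = 29
j=3: r + 2k = 57.048076… → ⌈·⌉ = 58
j=4: r + 3k = 85.509615… → ⌈·⌉ = 86
j=5: r + 4k = 113.971153… → ⌈·⌉ = 114
j=6: r + 5k = 142.432692… → ⌈·⌉ = 143
j=7: r + 6k = 170.894230… → ⌈·⌉ = 171
j=8: r + 7k = 199.355769… → ⌈·⌉ = 200
j=9: r + 8k = 227.817307… → ⌈·⌉ = 228
j=10: r + 9k = 256.278846… → ⌈·⌉ = 257
j=11: r + 10k = 284.740384… → ⌈·⌉ = 285
j=12: r + 11k = 313.201923… → ⌈·⌉ = 314
j=13: r + 12k = 341.663461… → ⌈·⌉ = 342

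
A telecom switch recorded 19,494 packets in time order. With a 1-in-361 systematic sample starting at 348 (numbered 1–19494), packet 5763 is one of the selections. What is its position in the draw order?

k = 361
position = (5763 − 348)/361 + 1 = 5415/361 + 1 = 15 + 1 = 16

16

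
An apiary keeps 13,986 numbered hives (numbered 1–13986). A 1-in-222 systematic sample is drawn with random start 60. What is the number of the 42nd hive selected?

9162

k = 222
42nd selection = r + (42−1)·k = 60 + 41×222 = 60 + 9102 = 9162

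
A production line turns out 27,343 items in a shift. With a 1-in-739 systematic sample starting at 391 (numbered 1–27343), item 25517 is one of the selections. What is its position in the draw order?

35

k = 739
position = (25517 − 391)/739 + 1 = 25126/739 + 1 = 34 + 1 = 35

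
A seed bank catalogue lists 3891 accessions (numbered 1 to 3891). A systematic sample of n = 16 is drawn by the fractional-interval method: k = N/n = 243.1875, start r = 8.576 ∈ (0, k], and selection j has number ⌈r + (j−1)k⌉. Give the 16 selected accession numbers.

9, 252, 495, 739, 982, 1225, 1468, 1711, 1955, 2198, 2441, 2684, 2927, 3171, 3414, 3657

j=1: r + 0k = 8.576 → ⌈·⌉ = 9
j=2: r + 1k = 251.7635 → ⌈·⌉ = 252
j=3: r + 2k = 494.951 → ⌈·⌉ = 495
j=4: r + 3k = 738.1385 → ⌈·⌉ = 739
j=5: r + 4k = 981.326 → ⌈·⌉ = 982
j=6: r + 5k = 1224.5135 → ⌈·⌉ = 1225
j=7: r + 6k = 1467.701 → ⌈·⌉ = 1468
j=8: r + 7k = 1710.8885 → ⌈·⌉ = 1711
j=9: r + 8k = 1954.076 → ⌈·⌉ = 1955
j=10: r + 9k = 2197.2635 → ⌈·⌉ = 2198
j=11: r + 10k = 2440.451 → ⌈·⌉ = 2441
j=12: r + 11k = 2683.6385 → ⌈·⌉ = 2684
j=13: r + 12k = 2926.826 → ⌈·⌉ = 2927
j=14: r + 13k = 3170.0135 → ⌈·⌉ = 3171
j=15: r + 14k = 3413.201 → ⌈·⌉ = 3414
j=16: r + 15k = 3656.3885 → ⌈·⌉ = 3657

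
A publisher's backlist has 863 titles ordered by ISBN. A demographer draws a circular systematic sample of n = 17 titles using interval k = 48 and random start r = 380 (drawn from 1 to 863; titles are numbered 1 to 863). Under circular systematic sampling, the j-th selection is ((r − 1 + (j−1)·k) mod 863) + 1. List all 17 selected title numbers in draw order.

380, 428, 476, 524, 572, 620, 668, 716, 764, 812, 860, 45, 93, 141, 189, 237, 285

Selection 1: 380
Selection 2: 380 + 48 = 428
Selection 3: 428 + 48 = 476
Selection 4: 476 + 48 = 524
Selection 5: 524 + 48 = 572
Selection 6: 572 + 48 = 620
Selection 7: 620 + 48 = 668
Selection 8: 668 + 48 = 716
Selection 9: 716 + 48 = 764
Selection 10: 764 + 48 = 812
Selection 11: 812 + 48 = 860
Selection 12: 860 + 48 = 908 → 908 − 863 = 45
Selection 13: 45 + 48 = 93
Selection 14: 93 + 48 = 141
Selection 15: 141 + 48 = 189
Selection 16: 189 + 48 = 237
Selection 17: 237 + 48 = 285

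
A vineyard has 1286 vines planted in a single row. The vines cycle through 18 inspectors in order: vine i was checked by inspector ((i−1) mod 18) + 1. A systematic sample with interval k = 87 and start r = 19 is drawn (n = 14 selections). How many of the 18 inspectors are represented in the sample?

6

Consecutive selections differ by k = 87, so their inspector numbers differ by 87 mod 18 = 15.
gcd(87, 18) = 3, so the sample visits 18/3 = 6 distinct residues mod 18.
Start 19 is inspector 1; the inspectors hit are 1, 4, 7, 10, 13, 16.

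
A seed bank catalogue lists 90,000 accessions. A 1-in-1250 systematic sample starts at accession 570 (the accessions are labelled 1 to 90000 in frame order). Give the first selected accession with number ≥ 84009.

84320

k = 1250
Steps past start: ⌈(84009 − 570)/1250⌉ = ⌈83439/1250⌉ = 67
Selected accession: 570 + 67×1250 = 84320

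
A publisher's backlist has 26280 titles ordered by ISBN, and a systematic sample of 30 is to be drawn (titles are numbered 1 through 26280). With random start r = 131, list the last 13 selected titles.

k = N/n = 26280/30 = 876
18th selection = 131 + 17×876 = 15023
19th: 15023 + 876 = 15899
20th: 15899 + 876 = 16775
21st: 16775 + 876 = 17651
22nd: 17651 + 876 = 18527
23rd: 18527 + 876 = 19403
24th: 19403 + 876 = 20279
25th: 20279 + 876 = 21155
26th: 21155 + 876 = 22031
27th: 22031 + 876 = 22907
28th: 22907 + 876 = 23783
29th: 23783 + 876 = 24659
30th: 24659 + 876 = 25535

15023, 15899, 16775, 17651, 18527, 19403, 20279, 21155, 22031, 22907, 23783, 24659, 25535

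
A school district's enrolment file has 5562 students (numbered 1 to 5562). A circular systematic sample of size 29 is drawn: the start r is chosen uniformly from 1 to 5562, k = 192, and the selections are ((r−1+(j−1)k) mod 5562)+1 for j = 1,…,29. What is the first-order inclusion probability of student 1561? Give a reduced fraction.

29/5562

For each position j, as r ranges over 1…5562 the j-th selection hits every student exactly once, so student 1561 is selected for exactly 29 of the 5562 starts.
Inclusion probability = 29/5562.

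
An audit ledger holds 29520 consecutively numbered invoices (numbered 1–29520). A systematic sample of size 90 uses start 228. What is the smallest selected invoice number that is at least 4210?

k = 29520/90 = 328
Steps past start: ⌈(4210 − 228)/328⌉ = ⌈3982/328⌉ = 13
Selected invoice: 228 + 13×328 = 4492

4492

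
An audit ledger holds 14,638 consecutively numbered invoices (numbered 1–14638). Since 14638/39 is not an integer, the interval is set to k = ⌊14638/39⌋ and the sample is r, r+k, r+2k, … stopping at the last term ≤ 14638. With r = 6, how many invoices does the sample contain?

40

k = ⌊14638/39⌋ = 375
Achieved size = ⌊(14638 − 6)/375⌋ + 1 = ⌊14632/375⌋ + 1 = 39 + 1 = 40
(last selection: 6 + 39×375 = 14631 ≤ 14638; next would be 15006 > 14638)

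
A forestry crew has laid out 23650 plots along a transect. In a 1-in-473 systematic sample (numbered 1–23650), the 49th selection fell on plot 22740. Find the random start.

k = 473
r = 22740 − (49−1)×473 = 22740 − 22704 = 36

36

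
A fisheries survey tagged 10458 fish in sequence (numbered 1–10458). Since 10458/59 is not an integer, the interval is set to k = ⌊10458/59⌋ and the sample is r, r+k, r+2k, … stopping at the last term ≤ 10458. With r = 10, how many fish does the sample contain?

k = ⌊10458/59⌋ = 177
Achieved size = ⌊(10458 − 10)/177⌋ + 1 = ⌊10448/177⌋ + 1 = 59 + 1 = 60
(last selection: 10 + 59×177 = 10453 ≤ 10458; next would be 10630 > 10458)

60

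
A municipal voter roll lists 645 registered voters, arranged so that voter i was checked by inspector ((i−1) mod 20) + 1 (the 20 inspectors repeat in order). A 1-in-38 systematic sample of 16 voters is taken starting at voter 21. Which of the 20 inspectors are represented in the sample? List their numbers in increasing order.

1, 3, 5, 7, 9, 11, 13, 15, 17, 19

Consecutive selections differ by k = 38, so their inspector numbers differ by 38 mod 20 = 18.
gcd(38, 20) = 2, so the sample visits 20/2 = 10 distinct residues mod 20.
Start 21 is inspector 1; the inspectors hit are 1, 3, 5, 7, 9, 11, 13, 15, 17, 19.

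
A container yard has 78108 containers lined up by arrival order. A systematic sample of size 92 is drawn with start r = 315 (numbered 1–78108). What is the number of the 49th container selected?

41067

k = 78108/92 = 849
49th selection = r + (49−1)·k = 315 + 48×849 = 315 + 40752 = 41067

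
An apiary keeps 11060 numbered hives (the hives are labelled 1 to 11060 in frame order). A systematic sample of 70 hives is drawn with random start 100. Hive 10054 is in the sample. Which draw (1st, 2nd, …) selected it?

k = 11060/70 = 158
position = (10054 − 100)/158 + 1 = 9954/158 + 1 = 63 + 1 = 64

64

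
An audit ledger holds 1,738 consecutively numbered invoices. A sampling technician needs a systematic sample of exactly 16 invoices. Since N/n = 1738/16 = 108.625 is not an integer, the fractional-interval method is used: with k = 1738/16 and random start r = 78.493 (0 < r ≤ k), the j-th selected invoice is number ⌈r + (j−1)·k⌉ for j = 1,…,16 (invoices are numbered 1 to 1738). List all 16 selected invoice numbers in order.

j=1: r + 0k = 78.493 → ⌈·⌉ = 79
j=2: r + 1k = 187.118 → ⌈·⌉ = 188
j=3: r + 2k = 295.743 → ⌈·⌉ = 296
j=4: r + 3k = 404.368 → ⌈·⌉ = 405
j=5: r + 4k = 512.993 → ⌈·⌉ = 513
j=6: r + 5k = 621.618 → ⌈·⌉ = 622
j=7: r + 6k = 730.243 → ⌈·⌉ = 731
j=8: r + 7k = 838.868 → ⌈·⌉ = 839
j=9: r + 8k = 947.493 → ⌈·⌉ = 948
j=10: r + 9k = 1056.118 → ⌈·⌉ = 1057
j=11: r + 10k = 1164.743 → ⌈·⌉ = 1165
j=12: r + 11k = 1273.368 → ⌈·⌉ = 1274
j=13: r + 12k = 1381.993 → ⌈·⌉ = 1382
j=14: r + 13k = 1490.618 → ⌈·⌉ = 1491
j=15: r + 14k = 1599.243 → ⌈·⌉ = 1600
j=16: r + 15k = 1707.868 → ⌈·⌉ = 1708

79, 188, 296, 405, 513, 622, 731, 839, 948, 1057, 1165, 1274, 1382, 1491, 1600, 1708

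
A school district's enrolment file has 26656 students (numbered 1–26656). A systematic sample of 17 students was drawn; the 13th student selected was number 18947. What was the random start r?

131

k = 26656/17 = 1568
r = 18947 − (13−1)×1568 = 18947 − 18816 = 131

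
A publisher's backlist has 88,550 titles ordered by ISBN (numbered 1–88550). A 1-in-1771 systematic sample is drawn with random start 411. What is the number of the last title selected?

k = 1771
50th selection = r + (50−1)·k = 411 + 49×1771 = 411 + 86779 = 87190

87190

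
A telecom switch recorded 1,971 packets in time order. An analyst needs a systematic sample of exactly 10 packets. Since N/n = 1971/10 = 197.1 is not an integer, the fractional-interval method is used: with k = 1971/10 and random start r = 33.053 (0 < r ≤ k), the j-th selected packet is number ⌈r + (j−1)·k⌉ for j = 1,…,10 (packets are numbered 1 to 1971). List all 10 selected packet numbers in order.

j=1: r + 0k = 33.053 → ⌈·⌉ = 34
j=2: r + 1k = 230.153 → ⌈·⌉ = 231
j=3: r + 2k = 427.253 → ⌈·⌉ = 428
j=4: r + 3k = 624.353 → ⌈·⌉ = 625
j=5: r + 4k = 821.453 → ⌈·⌉ = 822
j=6: r + 5k = 1018.553 → ⌈·⌉ = 1019
j=7: r + 6k = 1215.653 → ⌈·⌉ = 1216
j=8: r + 7k = 1412.753 → ⌈·⌉ = 1413
j=9: r + 8k = 1609.853 → ⌈·⌉ = 1610
j=10: r + 9k = 1806.953 → ⌈·⌉ = 1807

34, 231, 428, 625, 822, 1019, 1216, 1413, 1610, 1807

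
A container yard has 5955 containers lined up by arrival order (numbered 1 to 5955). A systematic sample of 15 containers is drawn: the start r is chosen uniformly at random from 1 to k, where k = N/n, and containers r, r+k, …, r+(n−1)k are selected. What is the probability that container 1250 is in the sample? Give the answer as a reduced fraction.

k = 5955/15 = 397.
Container 1250 is selected iff r ≡ 1250 (mod 397); exactly one such r in {1,…,397}.
Inclusion probability = 1/397.

1/397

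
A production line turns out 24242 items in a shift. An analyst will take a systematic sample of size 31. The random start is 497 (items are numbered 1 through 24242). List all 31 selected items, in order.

k = N/n = 24242/31 = 782
item 1: 497
item 2: 497 + 782 = 1279
item 3: 1279 + 782 = 2061
item 4: 2061 + 782 = 2843
item 5: 2843 + 782 = 3625
item 6: 3625 + 782 = 4407
item 7: 4407 + 782 = 5189
item 8: 5189 + 782 = 5971
item 9: 5971 + 782 = 6753
item 10: 6753 + 782 = 7535
item 11: 7535 + 782 = 8317
item 12: 8317 + 782 = 9099
item 13: 9099 + 782 = 9881
item 14: 9881 + 782 = 10663
item 15: 10663 + 782 = 11445
item 16: 11445 + 782 = 12227
item 17: 12227 + 782 = 13009
item 18: 13009 + 782 = 13791
item 19: 13791 + 782 = 14573
item 20: 14573 + 782 = 15355
item 21: 15355 + 782 = 16137
item 22: 16137 + 782 = 16919
item 23: 16919 + 782 = 17701
item 24: 17701 + 782 = 18483
item 25: 18483 + 782 = 19265
item 26: 19265 + 782 = 20047
item 27: 20047 + 782 = 20829
item 28: 20829 + 782 = 21611
item 29: 21611 + 782 = 22393
item 30: 22393 + 782 = 23175
item 31: 23175 + 782 = 23957

497, 1279, 2061, 2843, 3625, 4407, 5189, 5971, 6753, 7535, 8317, 9099, 9881, 10663, 11445, 12227, 13009, 13791, 14573, 15355, 16137, 16919, 17701, 18483, 19265, 20047, 20829, 21611, 22393, 23175, 23957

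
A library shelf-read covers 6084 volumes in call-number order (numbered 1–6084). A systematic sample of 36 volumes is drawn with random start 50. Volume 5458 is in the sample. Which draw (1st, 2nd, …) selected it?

33

k = 6084/36 = 169
position = (5458 − 50)/169 + 1 = 5408/169 + 1 = 32 + 1 = 33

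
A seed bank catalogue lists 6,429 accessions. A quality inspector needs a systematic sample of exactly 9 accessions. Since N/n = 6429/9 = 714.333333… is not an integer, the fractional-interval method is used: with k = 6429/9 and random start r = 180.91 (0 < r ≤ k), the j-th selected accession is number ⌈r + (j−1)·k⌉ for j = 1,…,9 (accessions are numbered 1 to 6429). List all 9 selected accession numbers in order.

181, 896, 1610, 2324, 3039, 3753, 4467, 5182, 5896

j=1: r + 0k = 180.91 → ⌈·⌉ = 181
j=2: r + 1k = 895.243333… → ⌈·⌉ = 896
j=3: r + 2k = 1609.576666… → ⌈·⌉ = 1610
j=4: r + 3k = 2323.91 → ⌈·⌉ = 2324
j=5: r + 4k = 3038.243333… → ⌈·⌉ = 3039
j=6: r + 5k = 3752.576666… → ⌈·⌉ = 3753
j=7: r + 6k = 4466.91 → ⌈·⌉ = 4467
j=8: r + 7k = 5181.243333… → ⌈·⌉ = 5182
j=9: r + 8k = 5895.576666… → ⌈·⌉ = 5896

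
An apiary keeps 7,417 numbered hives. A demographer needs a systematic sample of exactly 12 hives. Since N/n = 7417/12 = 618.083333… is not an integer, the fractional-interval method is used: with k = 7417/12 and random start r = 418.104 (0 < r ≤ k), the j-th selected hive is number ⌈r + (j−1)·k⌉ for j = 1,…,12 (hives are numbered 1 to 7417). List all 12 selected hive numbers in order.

j=1: r + 0k = 418.104 → ⌈·⌉ = 419
j=2: r + 1k = 1036.187333… → ⌈·⌉ = 1037
j=3: r + 2k = 1654.270666… → ⌈·⌉ = 1655
j=4: r + 3k = 2272.354 → ⌈·⌉ = 2273
j=5: r + 4k = 2890.437333… → ⌈·⌉ = 2891
j=6: r + 5k = 3508.520666… → ⌈·⌉ = 3509
j=7: r + 6k = 4126.604 → ⌈·⌉ = 4127
j=8: r + 7k = 4744.687333… → ⌈·⌉ = 4745
j=9: r + 8k = 5362.770666… → ⌈·⌉ = 5363
j=10: r + 9k = 5980.854 → ⌈·⌉ = 5981
j=11: r + 10k = 6598.937333… → ⌈·⌉ = 6599
j=12: r + 11k = 7217.020666… → ⌈·⌉ = 7218

419, 1037, 1655, 2273, 2891, 3509, 4127, 4745, 5363, 5981, 6599, 7218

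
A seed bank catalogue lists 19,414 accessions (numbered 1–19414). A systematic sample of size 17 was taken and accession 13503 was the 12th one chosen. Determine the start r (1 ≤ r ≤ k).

941

k = 19414/17 = 1142
r = 13503 − (12−1)×1142 = 13503 − 12562 = 941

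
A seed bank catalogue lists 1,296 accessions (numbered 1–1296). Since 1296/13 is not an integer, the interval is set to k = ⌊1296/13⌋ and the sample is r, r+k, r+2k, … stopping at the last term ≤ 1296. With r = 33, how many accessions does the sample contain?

k = ⌊1296/13⌋ = 99
Achieved size = ⌊(1296 − 33)/99⌋ + 1 = ⌊1263/99⌋ + 1 = 12 + 1 = 13
(last selection: 33 + 12×99 = 1221 ≤ 1296; next would be 1320 > 1296)

13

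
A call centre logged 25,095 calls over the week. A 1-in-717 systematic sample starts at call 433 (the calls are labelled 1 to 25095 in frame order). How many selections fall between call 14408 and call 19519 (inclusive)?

7

k = 717
First selection ≥ 14408: 433 + ⌈(14408−433)/717⌉·717 = 433 + 20×717 = 14773
Last selection ≤ 19519: 433 + ⌊(19519−433)/717⌋·717 = 433 + 26×717 = 19075
Count = 26 − 20 + 1 = 7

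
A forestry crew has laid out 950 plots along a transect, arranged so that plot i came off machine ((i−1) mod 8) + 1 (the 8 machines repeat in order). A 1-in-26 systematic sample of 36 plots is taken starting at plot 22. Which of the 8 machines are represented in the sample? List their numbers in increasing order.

Consecutive selections differ by k = 26, so their machine numbers differ by 26 mod 8 = 2.
gcd(26, 8) = 2, so the sample visits 8/2 = 4 distinct residues mod 8.
Start 22 is machine 6; the machines hit are 2, 4, 6, 8.

2, 4, 6, 8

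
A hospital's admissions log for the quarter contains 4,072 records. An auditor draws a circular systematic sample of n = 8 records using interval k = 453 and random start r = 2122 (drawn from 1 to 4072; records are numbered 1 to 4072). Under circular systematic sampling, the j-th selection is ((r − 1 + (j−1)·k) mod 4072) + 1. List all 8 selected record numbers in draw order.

Selection 1: 2122
Selection 2: 2122 + 453 = 2575
Selection 3: 2575 + 453 = 3028
Selection 4: 3028 + 453 = 3481
Selection 5: 3481 + 453 = 3934
Selection 6: 3934 + 453 = 4387 → 4387 − 4072 = 315
Selection 7: 315 + 453 = 768
Selection 8: 768 + 453 = 1221

2122, 2575, 3028, 3481, 3934, 315, 768, 1221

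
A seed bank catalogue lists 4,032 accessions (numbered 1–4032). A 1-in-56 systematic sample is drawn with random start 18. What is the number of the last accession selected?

k = 56
72nd selection = r + (72−1)·k = 18 + 71×56 = 18 + 3976 = 3994

3994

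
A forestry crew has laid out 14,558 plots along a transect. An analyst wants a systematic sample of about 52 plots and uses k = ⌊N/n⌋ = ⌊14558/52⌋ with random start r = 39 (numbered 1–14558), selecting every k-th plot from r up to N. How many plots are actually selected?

53

k = ⌊14558/52⌋ = 279
Achieved size = ⌊(14558 − 39)/279⌋ + 1 = ⌊14519/279⌋ + 1 = 52 + 1 = 53
(last selection: 39 + 52×279 = 14547 ≤ 14558; next would be 14826 > 14558)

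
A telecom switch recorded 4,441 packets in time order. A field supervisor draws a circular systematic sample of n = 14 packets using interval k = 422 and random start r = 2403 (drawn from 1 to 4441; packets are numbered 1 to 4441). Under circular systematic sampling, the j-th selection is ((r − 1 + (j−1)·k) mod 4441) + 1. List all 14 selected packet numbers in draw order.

Selection 1: 2403
Selection 2: 2403 + 422 = 2825
Selection 3: 2825 + 422 = 3247
Selection 4: 3247 + 422 = 3669
Selection 5: 3669 + 422 = 4091
Selection 6: 4091 + 422 = 4513 → 4513 − 4441 = 72
Selection 7: 72 + 422 = 494
Selection 8: 494 + 422 = 916
Selection 9: 916 + 422 = 1338
Selection 10: 1338 + 422 = 1760
Selection 11: 1760 + 422 = 2182
Selection 12: 2182 + 422 = 2604
Selection 13: 2604 + 422 = 3026
Selection 14: 3026 + 422 = 3448

2403, 2825, 3247, 3669, 4091, 72, 494, 916, 1338, 1760, 2182, 2604, 3026, 3448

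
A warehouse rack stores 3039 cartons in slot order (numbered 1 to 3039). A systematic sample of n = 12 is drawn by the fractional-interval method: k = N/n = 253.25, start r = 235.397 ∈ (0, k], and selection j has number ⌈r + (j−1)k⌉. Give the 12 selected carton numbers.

236, 489, 742, 996, 1249, 1502, 1755, 2009, 2262, 2515, 2768, 3022

j=1: r + 0k = 235.397 → ⌈·⌉ = 236
j=2: r + 1k = 488.647 → ⌈·⌉ = 489
j=3: r + 2k = 741.897 → ⌈·⌉ = 742
j=4: r + 3k = 995.147 → ⌈·⌉ = 996
j=5: r + 4k = 1248.397 → ⌈·⌉ = 1249
j=6: r + 5k = 1501.647 → ⌈·⌉ = 1502
j=7: r + 6k = 1754.897 → ⌈·⌉ = 1755
j=8: r + 7k = 2008.147 → ⌈·⌉ = 2009
j=9: r + 8k = 2261.397 → ⌈·⌉ = 2262
j=10: r + 9k = 2514.647 → ⌈·⌉ = 2515
j=11: r + 10k = 2767.897 → ⌈·⌉ = 2768
j=12: r + 11k = 3021.147 → ⌈·⌉ = 3022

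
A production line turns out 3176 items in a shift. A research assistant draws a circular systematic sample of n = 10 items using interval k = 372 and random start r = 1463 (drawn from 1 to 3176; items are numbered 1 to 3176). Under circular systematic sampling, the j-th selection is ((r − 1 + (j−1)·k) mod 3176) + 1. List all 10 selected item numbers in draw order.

Selection 1: 1463
Selection 2: 1463 + 372 = 1835
Selection 3: 1835 + 372 = 2207
Selection 4: 2207 + 372 = 2579
Selection 5: 2579 + 372 = 2951
Selection 6: 2951 + 372 = 3323 → 3323 − 3176 = 147
Selection 7: 147 + 372 = 519
Selection 8: 519 + 372 = 891
Selection 9: 891 + 372 = 1263
Selection 10: 1263 + 372 = 1635

1463, 1835, 2207, 2579, 2951, 147, 519, 891, 1263, 1635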